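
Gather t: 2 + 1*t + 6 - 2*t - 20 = -t - 12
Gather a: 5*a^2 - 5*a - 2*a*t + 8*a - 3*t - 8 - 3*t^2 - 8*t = 5*a^2 + a*(3 - 2*t) - 3*t^2 - 11*t - 8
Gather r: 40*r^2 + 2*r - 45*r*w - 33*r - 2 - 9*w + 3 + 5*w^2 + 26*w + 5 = 40*r^2 + r*(-45*w - 31) + 5*w^2 + 17*w + 6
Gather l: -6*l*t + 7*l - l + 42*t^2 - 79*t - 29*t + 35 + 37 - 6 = l*(6 - 6*t) + 42*t^2 - 108*t + 66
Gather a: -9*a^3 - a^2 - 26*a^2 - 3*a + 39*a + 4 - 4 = -9*a^3 - 27*a^2 + 36*a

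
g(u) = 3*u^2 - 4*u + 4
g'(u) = 6*u - 4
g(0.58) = 2.69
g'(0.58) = -0.52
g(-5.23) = 106.98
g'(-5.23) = -35.38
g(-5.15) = 104.17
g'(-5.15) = -34.90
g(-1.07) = 11.71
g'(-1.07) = -10.42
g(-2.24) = 28.01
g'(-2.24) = -17.44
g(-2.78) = 38.31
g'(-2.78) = -20.68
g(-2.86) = 39.98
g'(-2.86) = -21.16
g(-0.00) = 4.00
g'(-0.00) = -4.00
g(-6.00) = 136.00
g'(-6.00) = -40.00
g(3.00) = 19.00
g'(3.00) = 14.00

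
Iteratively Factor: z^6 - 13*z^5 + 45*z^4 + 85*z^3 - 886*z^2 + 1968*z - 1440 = (z - 5)*(z^5 - 8*z^4 + 5*z^3 + 110*z^2 - 336*z + 288) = (z - 5)*(z - 4)*(z^4 - 4*z^3 - 11*z^2 + 66*z - 72) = (z - 5)*(z - 4)*(z - 2)*(z^3 - 2*z^2 - 15*z + 36) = (z - 5)*(z - 4)*(z - 3)*(z - 2)*(z^2 + z - 12) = (z - 5)*(z - 4)*(z - 3)*(z - 2)*(z + 4)*(z - 3)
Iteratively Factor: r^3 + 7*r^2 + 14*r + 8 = (r + 2)*(r^2 + 5*r + 4) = (r + 2)*(r + 4)*(r + 1)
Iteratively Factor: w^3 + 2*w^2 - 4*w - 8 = (w + 2)*(w^2 - 4) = (w - 2)*(w + 2)*(w + 2)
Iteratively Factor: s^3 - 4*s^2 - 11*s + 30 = (s - 5)*(s^2 + s - 6) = (s - 5)*(s - 2)*(s + 3)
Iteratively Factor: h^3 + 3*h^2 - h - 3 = (h + 3)*(h^2 - 1) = (h - 1)*(h + 3)*(h + 1)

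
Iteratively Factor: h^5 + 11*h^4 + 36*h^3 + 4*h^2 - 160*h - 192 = (h + 4)*(h^4 + 7*h^3 + 8*h^2 - 28*h - 48) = (h + 2)*(h + 4)*(h^3 + 5*h^2 - 2*h - 24) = (h - 2)*(h + 2)*(h + 4)*(h^2 + 7*h + 12) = (h - 2)*(h + 2)*(h + 4)^2*(h + 3)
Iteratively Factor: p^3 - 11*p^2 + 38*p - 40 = (p - 4)*(p^2 - 7*p + 10) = (p - 5)*(p - 4)*(p - 2)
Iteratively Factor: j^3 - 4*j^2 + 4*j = (j - 2)*(j^2 - 2*j) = j*(j - 2)*(j - 2)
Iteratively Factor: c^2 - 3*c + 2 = (c - 2)*(c - 1)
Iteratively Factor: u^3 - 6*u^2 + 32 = (u + 2)*(u^2 - 8*u + 16) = (u - 4)*(u + 2)*(u - 4)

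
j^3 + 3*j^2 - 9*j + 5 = (j - 1)^2*(j + 5)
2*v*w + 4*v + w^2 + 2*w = (2*v + w)*(w + 2)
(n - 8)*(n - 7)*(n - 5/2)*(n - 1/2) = n^4 - 18*n^3 + 409*n^2/4 - 747*n/4 + 70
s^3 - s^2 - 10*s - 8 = (s - 4)*(s + 1)*(s + 2)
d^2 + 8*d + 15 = (d + 3)*(d + 5)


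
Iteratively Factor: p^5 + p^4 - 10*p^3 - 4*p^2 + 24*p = (p - 2)*(p^4 + 3*p^3 - 4*p^2 - 12*p) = (p - 2)*(p + 3)*(p^3 - 4*p) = (p - 2)*(p + 2)*(p + 3)*(p^2 - 2*p) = p*(p - 2)*(p + 2)*(p + 3)*(p - 2)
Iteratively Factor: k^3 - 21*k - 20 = (k + 1)*(k^2 - k - 20) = (k + 1)*(k + 4)*(k - 5)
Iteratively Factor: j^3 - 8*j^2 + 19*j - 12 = (j - 1)*(j^2 - 7*j + 12) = (j - 4)*(j - 1)*(j - 3)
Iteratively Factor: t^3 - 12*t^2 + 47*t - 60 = (t - 5)*(t^2 - 7*t + 12) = (t - 5)*(t - 3)*(t - 4)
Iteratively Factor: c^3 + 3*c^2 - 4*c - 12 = (c + 2)*(c^2 + c - 6) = (c - 2)*(c + 2)*(c + 3)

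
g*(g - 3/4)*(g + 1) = g^3 + g^2/4 - 3*g/4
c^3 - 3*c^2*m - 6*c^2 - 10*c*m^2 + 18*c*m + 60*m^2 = (c - 6)*(c - 5*m)*(c + 2*m)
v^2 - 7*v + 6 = (v - 6)*(v - 1)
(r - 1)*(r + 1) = r^2 - 1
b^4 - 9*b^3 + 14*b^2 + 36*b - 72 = (b - 6)*(b - 3)*(b - 2)*(b + 2)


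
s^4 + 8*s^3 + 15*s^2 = s^2*(s + 3)*(s + 5)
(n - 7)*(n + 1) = n^2 - 6*n - 7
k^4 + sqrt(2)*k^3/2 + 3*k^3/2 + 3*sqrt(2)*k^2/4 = k^2*(k + 3/2)*(k + sqrt(2)/2)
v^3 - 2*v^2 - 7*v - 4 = (v - 4)*(v + 1)^2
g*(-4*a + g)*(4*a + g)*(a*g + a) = -16*a^3*g^2 - 16*a^3*g + a*g^4 + a*g^3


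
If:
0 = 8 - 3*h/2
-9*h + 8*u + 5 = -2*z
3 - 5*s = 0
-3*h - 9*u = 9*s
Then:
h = 16/3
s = 3/5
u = -107/45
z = 2791/90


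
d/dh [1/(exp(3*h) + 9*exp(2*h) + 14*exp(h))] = (-3*exp(2*h) - 18*exp(h) - 14)*exp(-h)/(exp(2*h) + 9*exp(h) + 14)^2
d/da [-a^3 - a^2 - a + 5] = -3*a^2 - 2*a - 1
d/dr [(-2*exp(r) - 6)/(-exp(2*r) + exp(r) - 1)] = 2*(-(exp(r) + 3)*(2*exp(r) - 1) + exp(2*r) - exp(r) + 1)*exp(r)/(exp(2*r) - exp(r) + 1)^2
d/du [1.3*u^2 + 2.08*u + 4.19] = 2.6*u + 2.08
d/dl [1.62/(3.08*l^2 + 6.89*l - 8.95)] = (-9.9792*l - 11.1618)/(3.08*l^2 + 6.89*l - 8.95)^2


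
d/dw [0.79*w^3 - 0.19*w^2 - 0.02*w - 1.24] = 2.37*w^2 - 0.38*w - 0.02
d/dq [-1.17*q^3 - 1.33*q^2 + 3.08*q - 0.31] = -3.51*q^2 - 2.66*q + 3.08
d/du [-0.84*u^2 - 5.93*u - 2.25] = -1.68*u - 5.93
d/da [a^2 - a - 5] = 2*a - 1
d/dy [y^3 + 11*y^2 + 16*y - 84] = 3*y^2 + 22*y + 16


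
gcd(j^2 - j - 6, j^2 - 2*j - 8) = j + 2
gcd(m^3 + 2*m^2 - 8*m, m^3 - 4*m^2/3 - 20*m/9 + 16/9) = m - 2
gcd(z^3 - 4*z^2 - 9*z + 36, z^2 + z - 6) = z + 3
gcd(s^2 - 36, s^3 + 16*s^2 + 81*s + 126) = s + 6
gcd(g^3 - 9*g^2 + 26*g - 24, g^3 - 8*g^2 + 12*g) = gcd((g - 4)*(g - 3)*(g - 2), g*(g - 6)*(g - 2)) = g - 2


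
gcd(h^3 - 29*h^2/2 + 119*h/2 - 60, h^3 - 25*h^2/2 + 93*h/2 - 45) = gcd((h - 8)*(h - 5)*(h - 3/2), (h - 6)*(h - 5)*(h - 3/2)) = h^2 - 13*h/2 + 15/2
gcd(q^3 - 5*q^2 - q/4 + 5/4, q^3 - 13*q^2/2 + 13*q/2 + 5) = q^2 - 9*q/2 - 5/2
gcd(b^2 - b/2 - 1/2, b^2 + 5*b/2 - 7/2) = b - 1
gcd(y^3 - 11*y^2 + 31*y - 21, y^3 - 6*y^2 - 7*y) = y - 7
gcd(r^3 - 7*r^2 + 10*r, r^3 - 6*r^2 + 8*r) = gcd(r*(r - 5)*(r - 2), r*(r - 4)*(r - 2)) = r^2 - 2*r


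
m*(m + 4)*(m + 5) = m^3 + 9*m^2 + 20*m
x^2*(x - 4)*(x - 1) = x^4 - 5*x^3 + 4*x^2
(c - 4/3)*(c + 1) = c^2 - c/3 - 4/3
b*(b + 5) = b^2 + 5*b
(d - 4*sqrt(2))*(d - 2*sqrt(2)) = d^2 - 6*sqrt(2)*d + 16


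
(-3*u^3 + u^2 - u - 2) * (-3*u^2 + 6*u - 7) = 9*u^5 - 21*u^4 + 30*u^3 - 7*u^2 - 5*u + 14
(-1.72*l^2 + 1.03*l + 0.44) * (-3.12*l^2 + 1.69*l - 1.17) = 5.3664*l^4 - 6.1204*l^3 + 2.3803*l^2 - 0.4615*l - 0.5148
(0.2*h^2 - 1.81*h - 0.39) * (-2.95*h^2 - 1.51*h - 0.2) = -0.59*h^4 + 5.0375*h^3 + 3.8436*h^2 + 0.9509*h + 0.078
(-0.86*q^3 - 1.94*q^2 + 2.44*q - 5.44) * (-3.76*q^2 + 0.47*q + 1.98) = 3.2336*q^5 + 6.8902*q^4 - 11.789*q^3 + 17.76*q^2 + 2.2744*q - 10.7712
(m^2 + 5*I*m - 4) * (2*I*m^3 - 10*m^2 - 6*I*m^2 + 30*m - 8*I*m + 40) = 2*I*m^5 - 20*m^4 - 6*I*m^4 + 60*m^3 - 66*I*m^3 + 120*m^2 + 174*I*m^2 - 120*m + 232*I*m - 160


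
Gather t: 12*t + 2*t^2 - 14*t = 2*t^2 - 2*t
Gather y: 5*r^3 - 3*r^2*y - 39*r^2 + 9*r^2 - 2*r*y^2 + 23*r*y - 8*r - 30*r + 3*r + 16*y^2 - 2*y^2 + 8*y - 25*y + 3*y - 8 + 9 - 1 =5*r^3 - 30*r^2 - 35*r + y^2*(14 - 2*r) + y*(-3*r^2 + 23*r - 14)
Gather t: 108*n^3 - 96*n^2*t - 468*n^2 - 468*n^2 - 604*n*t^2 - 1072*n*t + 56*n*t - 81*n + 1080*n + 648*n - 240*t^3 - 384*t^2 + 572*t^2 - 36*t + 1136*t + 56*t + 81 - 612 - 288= 108*n^3 - 936*n^2 + 1647*n - 240*t^3 + t^2*(188 - 604*n) + t*(-96*n^2 - 1016*n + 1156) - 819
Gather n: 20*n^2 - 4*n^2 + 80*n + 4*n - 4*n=16*n^2 + 80*n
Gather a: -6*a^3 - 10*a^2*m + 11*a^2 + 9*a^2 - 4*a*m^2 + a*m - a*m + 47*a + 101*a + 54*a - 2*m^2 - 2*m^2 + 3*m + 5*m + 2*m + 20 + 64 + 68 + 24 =-6*a^3 + a^2*(20 - 10*m) + a*(202 - 4*m^2) - 4*m^2 + 10*m + 176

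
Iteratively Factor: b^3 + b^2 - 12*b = (b)*(b^2 + b - 12) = b*(b + 4)*(b - 3)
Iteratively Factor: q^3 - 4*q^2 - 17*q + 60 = (q + 4)*(q^2 - 8*q + 15) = (q - 3)*(q + 4)*(q - 5)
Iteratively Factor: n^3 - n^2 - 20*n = (n + 4)*(n^2 - 5*n) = (n - 5)*(n + 4)*(n)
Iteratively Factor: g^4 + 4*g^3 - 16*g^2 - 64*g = (g + 4)*(g^3 - 16*g) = (g - 4)*(g + 4)*(g^2 + 4*g) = (g - 4)*(g + 4)^2*(g)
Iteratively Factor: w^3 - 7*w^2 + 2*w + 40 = (w - 4)*(w^2 - 3*w - 10) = (w - 4)*(w + 2)*(w - 5)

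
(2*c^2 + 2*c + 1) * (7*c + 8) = 14*c^3 + 30*c^2 + 23*c + 8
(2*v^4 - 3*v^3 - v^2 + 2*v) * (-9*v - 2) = -18*v^5 + 23*v^4 + 15*v^3 - 16*v^2 - 4*v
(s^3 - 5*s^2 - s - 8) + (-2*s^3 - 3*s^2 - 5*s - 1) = -s^3 - 8*s^2 - 6*s - 9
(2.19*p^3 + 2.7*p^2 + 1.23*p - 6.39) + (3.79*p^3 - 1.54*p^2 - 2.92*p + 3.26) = 5.98*p^3 + 1.16*p^2 - 1.69*p - 3.13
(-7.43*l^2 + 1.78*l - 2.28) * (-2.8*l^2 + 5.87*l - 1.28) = 20.804*l^4 - 48.5981*l^3 + 26.343*l^2 - 15.662*l + 2.9184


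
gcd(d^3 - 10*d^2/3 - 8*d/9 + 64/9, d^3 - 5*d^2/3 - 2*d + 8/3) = d^2 - 2*d/3 - 8/3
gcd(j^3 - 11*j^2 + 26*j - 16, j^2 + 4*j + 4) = 1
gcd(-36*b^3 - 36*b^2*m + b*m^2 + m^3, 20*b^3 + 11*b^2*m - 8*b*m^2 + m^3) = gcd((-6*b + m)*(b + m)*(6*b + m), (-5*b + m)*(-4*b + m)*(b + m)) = b + m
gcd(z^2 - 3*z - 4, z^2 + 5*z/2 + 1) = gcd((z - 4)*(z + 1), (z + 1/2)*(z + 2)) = 1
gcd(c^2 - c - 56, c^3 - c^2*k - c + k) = 1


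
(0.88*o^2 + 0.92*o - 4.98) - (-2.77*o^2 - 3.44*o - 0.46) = 3.65*o^2 + 4.36*o - 4.52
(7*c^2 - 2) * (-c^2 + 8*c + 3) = -7*c^4 + 56*c^3 + 23*c^2 - 16*c - 6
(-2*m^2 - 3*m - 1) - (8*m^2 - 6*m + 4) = -10*m^2 + 3*m - 5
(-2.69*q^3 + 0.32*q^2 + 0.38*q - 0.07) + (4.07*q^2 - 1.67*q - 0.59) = -2.69*q^3 + 4.39*q^2 - 1.29*q - 0.66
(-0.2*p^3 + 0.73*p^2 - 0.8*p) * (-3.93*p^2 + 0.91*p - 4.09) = 0.786*p^5 - 3.0509*p^4 + 4.6263*p^3 - 3.7137*p^2 + 3.272*p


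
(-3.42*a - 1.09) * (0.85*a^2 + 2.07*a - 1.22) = -2.907*a^3 - 8.0059*a^2 + 1.9161*a + 1.3298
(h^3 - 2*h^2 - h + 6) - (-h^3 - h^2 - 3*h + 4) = 2*h^3 - h^2 + 2*h + 2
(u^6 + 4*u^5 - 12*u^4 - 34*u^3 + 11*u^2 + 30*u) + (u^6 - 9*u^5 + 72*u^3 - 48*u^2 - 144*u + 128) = 2*u^6 - 5*u^5 - 12*u^4 + 38*u^3 - 37*u^2 - 114*u + 128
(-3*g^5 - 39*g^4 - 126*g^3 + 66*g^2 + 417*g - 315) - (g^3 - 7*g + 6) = -3*g^5 - 39*g^4 - 127*g^3 + 66*g^2 + 424*g - 321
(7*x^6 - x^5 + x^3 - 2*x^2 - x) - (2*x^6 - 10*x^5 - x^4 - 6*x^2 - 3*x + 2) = 5*x^6 + 9*x^5 + x^4 + x^3 + 4*x^2 + 2*x - 2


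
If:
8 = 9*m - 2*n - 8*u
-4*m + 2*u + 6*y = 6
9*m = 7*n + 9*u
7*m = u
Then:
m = -56/221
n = 432/221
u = -392/221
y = 943/663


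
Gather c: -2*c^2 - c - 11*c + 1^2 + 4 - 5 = -2*c^2 - 12*c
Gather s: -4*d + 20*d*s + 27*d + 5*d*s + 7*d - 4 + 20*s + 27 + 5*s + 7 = 30*d + s*(25*d + 25) + 30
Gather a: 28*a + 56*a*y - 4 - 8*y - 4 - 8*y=a*(56*y + 28) - 16*y - 8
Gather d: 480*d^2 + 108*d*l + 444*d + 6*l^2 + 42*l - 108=480*d^2 + d*(108*l + 444) + 6*l^2 + 42*l - 108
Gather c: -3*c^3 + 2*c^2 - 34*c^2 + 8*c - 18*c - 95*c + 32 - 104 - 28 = -3*c^3 - 32*c^2 - 105*c - 100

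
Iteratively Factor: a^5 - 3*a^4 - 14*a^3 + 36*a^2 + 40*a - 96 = (a + 3)*(a^4 - 6*a^3 + 4*a^2 + 24*a - 32) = (a - 2)*(a + 3)*(a^3 - 4*a^2 - 4*a + 16) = (a - 2)^2*(a + 3)*(a^2 - 2*a - 8) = (a - 4)*(a - 2)^2*(a + 3)*(a + 2)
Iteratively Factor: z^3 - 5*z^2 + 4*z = (z)*(z^2 - 5*z + 4) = z*(z - 1)*(z - 4)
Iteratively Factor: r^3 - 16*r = (r - 4)*(r^2 + 4*r) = r*(r - 4)*(r + 4)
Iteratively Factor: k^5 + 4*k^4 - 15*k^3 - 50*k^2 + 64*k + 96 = (k - 2)*(k^4 + 6*k^3 - 3*k^2 - 56*k - 48) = (k - 3)*(k - 2)*(k^3 + 9*k^2 + 24*k + 16) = (k - 3)*(k - 2)*(k + 4)*(k^2 + 5*k + 4) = (k - 3)*(k - 2)*(k + 4)^2*(k + 1)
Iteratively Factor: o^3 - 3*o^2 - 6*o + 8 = (o - 4)*(o^2 + o - 2) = (o - 4)*(o + 2)*(o - 1)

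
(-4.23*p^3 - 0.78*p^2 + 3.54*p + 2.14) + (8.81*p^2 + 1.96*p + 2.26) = -4.23*p^3 + 8.03*p^2 + 5.5*p + 4.4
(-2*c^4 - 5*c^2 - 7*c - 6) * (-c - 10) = 2*c^5 + 20*c^4 + 5*c^3 + 57*c^2 + 76*c + 60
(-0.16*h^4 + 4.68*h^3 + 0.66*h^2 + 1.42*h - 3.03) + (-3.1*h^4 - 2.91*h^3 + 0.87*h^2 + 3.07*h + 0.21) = -3.26*h^4 + 1.77*h^3 + 1.53*h^2 + 4.49*h - 2.82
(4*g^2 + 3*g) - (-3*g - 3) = 4*g^2 + 6*g + 3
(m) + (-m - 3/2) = -3/2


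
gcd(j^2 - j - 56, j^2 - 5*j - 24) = j - 8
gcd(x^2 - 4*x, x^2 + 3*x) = x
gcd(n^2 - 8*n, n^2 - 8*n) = n^2 - 8*n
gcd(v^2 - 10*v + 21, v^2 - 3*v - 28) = v - 7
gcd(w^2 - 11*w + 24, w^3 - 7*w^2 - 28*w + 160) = w - 8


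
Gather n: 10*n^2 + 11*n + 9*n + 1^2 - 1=10*n^2 + 20*n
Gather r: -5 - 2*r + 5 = -2*r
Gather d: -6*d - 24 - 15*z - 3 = -6*d - 15*z - 27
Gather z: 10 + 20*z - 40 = 20*z - 30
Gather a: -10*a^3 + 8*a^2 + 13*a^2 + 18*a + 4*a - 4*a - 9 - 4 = -10*a^3 + 21*a^2 + 18*a - 13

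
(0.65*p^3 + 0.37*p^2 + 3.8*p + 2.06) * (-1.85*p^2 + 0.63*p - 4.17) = -1.2025*p^5 - 0.275*p^4 - 9.5074*p^3 - 2.9599*p^2 - 14.5482*p - 8.5902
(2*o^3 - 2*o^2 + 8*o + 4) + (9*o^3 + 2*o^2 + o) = 11*o^3 + 9*o + 4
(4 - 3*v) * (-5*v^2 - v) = 15*v^3 - 17*v^2 - 4*v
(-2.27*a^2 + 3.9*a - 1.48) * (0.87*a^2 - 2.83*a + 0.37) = -1.9749*a^4 + 9.8171*a^3 - 13.1645*a^2 + 5.6314*a - 0.5476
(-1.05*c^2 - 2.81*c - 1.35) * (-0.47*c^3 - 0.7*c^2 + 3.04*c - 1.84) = 0.4935*c^5 + 2.0557*c^4 - 0.5905*c^3 - 5.6654*c^2 + 1.0664*c + 2.484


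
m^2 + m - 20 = (m - 4)*(m + 5)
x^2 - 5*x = x*(x - 5)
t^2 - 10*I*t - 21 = (t - 7*I)*(t - 3*I)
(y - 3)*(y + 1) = y^2 - 2*y - 3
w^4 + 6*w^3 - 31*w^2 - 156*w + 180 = (w - 5)*(w - 1)*(w + 6)^2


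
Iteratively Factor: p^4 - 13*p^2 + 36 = (p + 2)*(p^3 - 2*p^2 - 9*p + 18) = (p - 3)*(p + 2)*(p^2 + p - 6) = (p - 3)*(p + 2)*(p + 3)*(p - 2)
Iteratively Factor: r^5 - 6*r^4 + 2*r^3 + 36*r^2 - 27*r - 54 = (r + 2)*(r^4 - 8*r^3 + 18*r^2 - 27) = (r - 3)*(r + 2)*(r^3 - 5*r^2 + 3*r + 9) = (r - 3)*(r + 1)*(r + 2)*(r^2 - 6*r + 9) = (r - 3)^2*(r + 1)*(r + 2)*(r - 3)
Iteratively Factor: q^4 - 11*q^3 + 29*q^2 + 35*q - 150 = (q - 5)*(q^3 - 6*q^2 - q + 30) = (q - 5)*(q - 3)*(q^2 - 3*q - 10) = (q - 5)*(q - 3)*(q + 2)*(q - 5)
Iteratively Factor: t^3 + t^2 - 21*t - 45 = (t + 3)*(t^2 - 2*t - 15) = (t + 3)^2*(t - 5)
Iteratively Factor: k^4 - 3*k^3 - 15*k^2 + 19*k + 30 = (k + 3)*(k^3 - 6*k^2 + 3*k + 10) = (k - 5)*(k + 3)*(k^2 - k - 2) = (k - 5)*(k + 1)*(k + 3)*(k - 2)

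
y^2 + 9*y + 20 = (y + 4)*(y + 5)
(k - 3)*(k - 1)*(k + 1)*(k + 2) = k^4 - k^3 - 7*k^2 + k + 6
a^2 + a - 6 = (a - 2)*(a + 3)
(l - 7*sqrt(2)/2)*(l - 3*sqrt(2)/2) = l^2 - 5*sqrt(2)*l + 21/2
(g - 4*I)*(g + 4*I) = g^2 + 16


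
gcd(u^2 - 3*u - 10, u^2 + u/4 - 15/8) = 1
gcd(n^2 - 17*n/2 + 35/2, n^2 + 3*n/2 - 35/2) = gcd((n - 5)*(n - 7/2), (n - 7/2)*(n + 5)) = n - 7/2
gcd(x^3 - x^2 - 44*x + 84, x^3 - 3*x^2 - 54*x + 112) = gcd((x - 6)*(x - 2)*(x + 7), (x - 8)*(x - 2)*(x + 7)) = x^2 + 5*x - 14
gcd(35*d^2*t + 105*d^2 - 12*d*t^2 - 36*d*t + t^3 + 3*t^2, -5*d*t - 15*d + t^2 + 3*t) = -5*d*t - 15*d + t^2 + 3*t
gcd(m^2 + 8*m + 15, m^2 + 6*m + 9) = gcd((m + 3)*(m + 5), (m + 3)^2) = m + 3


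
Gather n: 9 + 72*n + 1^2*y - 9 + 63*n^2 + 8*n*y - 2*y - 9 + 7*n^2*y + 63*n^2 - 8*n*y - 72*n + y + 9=n^2*(7*y + 126)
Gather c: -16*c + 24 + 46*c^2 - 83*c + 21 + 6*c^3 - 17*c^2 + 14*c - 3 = 6*c^3 + 29*c^2 - 85*c + 42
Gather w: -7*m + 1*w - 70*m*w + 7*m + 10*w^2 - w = -70*m*w + 10*w^2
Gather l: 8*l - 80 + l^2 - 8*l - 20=l^2 - 100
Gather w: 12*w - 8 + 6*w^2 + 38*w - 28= 6*w^2 + 50*w - 36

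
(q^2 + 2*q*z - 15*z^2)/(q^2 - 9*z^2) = (q + 5*z)/(q + 3*z)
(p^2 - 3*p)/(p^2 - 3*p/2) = 2*(p - 3)/(2*p - 3)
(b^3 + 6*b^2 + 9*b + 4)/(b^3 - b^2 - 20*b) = (b^2 + 2*b + 1)/(b*(b - 5))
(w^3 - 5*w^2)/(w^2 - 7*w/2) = 2*w*(w - 5)/(2*w - 7)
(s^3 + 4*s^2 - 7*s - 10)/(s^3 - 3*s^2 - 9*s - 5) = (s^2 + 3*s - 10)/(s^2 - 4*s - 5)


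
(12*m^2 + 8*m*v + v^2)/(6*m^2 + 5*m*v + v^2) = (6*m + v)/(3*m + v)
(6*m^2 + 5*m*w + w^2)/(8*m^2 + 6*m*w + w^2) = (3*m + w)/(4*m + w)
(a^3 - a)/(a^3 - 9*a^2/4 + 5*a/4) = 4*(a + 1)/(4*a - 5)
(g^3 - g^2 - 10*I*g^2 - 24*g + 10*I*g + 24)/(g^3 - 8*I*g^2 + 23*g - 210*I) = (g^2 - g*(1 + 4*I) + 4*I)/(g^2 - 2*I*g + 35)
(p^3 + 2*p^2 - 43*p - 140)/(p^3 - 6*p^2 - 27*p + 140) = (p + 4)/(p - 4)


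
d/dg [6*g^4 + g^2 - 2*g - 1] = 24*g^3 + 2*g - 2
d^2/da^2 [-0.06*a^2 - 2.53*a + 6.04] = -0.120000000000000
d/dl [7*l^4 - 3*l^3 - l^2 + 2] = l*(28*l^2 - 9*l - 2)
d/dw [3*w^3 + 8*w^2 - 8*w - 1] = 9*w^2 + 16*w - 8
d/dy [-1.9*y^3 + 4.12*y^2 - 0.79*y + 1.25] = -5.7*y^2 + 8.24*y - 0.79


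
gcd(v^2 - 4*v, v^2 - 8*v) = v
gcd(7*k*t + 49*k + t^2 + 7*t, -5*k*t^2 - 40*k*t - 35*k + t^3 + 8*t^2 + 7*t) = t + 7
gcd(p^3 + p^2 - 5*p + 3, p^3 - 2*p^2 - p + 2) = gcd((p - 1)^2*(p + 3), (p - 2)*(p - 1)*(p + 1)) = p - 1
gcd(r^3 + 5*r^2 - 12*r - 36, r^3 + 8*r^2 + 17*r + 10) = r + 2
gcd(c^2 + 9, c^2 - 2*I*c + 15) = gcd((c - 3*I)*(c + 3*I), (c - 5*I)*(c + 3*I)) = c + 3*I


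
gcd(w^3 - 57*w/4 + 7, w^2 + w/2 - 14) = w^2 + w/2 - 14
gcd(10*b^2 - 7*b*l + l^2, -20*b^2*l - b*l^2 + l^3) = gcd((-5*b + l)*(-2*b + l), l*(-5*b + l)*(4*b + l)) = 5*b - l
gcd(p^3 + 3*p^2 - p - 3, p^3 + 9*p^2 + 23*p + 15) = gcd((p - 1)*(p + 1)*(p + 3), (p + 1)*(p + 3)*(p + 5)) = p^2 + 4*p + 3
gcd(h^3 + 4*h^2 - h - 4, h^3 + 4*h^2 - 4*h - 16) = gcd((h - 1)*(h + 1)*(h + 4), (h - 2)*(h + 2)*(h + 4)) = h + 4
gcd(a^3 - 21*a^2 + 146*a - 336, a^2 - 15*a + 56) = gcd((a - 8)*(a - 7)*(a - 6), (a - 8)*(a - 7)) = a^2 - 15*a + 56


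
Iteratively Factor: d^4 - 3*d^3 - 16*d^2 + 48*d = (d - 4)*(d^3 + d^2 - 12*d) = (d - 4)*(d + 4)*(d^2 - 3*d) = d*(d - 4)*(d + 4)*(d - 3)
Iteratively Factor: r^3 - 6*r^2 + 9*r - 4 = (r - 1)*(r^2 - 5*r + 4) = (r - 4)*(r - 1)*(r - 1)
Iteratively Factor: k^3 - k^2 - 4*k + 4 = (k - 2)*(k^2 + k - 2) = (k - 2)*(k - 1)*(k + 2)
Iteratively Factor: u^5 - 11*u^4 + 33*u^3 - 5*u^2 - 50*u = (u - 5)*(u^4 - 6*u^3 + 3*u^2 + 10*u) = u*(u - 5)*(u^3 - 6*u^2 + 3*u + 10) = u*(u - 5)*(u - 2)*(u^2 - 4*u - 5) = u*(u - 5)^2*(u - 2)*(u + 1)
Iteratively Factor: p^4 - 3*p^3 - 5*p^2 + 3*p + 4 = (p + 1)*(p^3 - 4*p^2 - p + 4) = (p + 1)^2*(p^2 - 5*p + 4) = (p - 4)*(p + 1)^2*(p - 1)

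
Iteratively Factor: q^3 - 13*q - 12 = (q + 3)*(q^2 - 3*q - 4) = (q - 4)*(q + 3)*(q + 1)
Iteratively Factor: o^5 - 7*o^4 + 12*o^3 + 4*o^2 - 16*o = (o - 2)*(o^4 - 5*o^3 + 2*o^2 + 8*o) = (o - 4)*(o - 2)*(o^3 - o^2 - 2*o) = o*(o - 4)*(o - 2)*(o^2 - o - 2) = o*(o - 4)*(o - 2)^2*(o + 1)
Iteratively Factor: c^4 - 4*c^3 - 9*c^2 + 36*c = (c)*(c^3 - 4*c^2 - 9*c + 36) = c*(c + 3)*(c^2 - 7*c + 12) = c*(c - 3)*(c + 3)*(c - 4)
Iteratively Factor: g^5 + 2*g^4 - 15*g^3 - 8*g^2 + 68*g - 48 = (g - 2)*(g^4 + 4*g^3 - 7*g^2 - 22*g + 24) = (g - 2)*(g + 4)*(g^3 - 7*g + 6) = (g - 2)*(g + 3)*(g + 4)*(g^2 - 3*g + 2) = (g - 2)^2*(g + 3)*(g + 4)*(g - 1)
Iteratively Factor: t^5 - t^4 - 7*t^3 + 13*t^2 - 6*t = (t + 3)*(t^4 - 4*t^3 + 5*t^2 - 2*t) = (t - 1)*(t + 3)*(t^3 - 3*t^2 + 2*t) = (t - 2)*(t - 1)*(t + 3)*(t^2 - t) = t*(t - 2)*(t - 1)*(t + 3)*(t - 1)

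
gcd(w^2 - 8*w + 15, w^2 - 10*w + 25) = w - 5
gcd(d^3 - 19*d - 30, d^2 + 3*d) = d + 3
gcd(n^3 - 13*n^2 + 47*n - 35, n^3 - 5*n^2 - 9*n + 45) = n - 5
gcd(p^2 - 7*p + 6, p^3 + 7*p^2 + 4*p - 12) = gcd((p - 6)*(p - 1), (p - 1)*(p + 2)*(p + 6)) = p - 1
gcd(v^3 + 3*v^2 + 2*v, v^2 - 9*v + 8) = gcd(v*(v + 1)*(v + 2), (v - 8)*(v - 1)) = 1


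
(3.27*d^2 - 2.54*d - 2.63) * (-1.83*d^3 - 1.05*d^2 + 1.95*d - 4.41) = -5.9841*d^5 + 1.2147*d^4 + 13.8564*d^3 - 16.6122*d^2 + 6.0729*d + 11.5983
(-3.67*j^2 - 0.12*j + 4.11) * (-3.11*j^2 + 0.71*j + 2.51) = 11.4137*j^4 - 2.2325*j^3 - 22.079*j^2 + 2.6169*j + 10.3161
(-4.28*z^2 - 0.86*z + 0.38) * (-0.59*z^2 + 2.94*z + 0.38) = 2.5252*z^4 - 12.0758*z^3 - 4.379*z^2 + 0.7904*z + 0.1444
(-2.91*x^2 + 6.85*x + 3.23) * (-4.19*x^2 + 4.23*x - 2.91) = 12.1929*x^4 - 41.0108*x^3 + 23.9099*x^2 - 6.2706*x - 9.3993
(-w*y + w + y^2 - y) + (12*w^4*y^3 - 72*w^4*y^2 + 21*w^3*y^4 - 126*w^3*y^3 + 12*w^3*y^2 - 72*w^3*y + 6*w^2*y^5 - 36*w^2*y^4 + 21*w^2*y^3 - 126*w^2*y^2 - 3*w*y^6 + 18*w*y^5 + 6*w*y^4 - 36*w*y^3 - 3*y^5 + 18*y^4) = 12*w^4*y^3 - 72*w^4*y^2 + 21*w^3*y^4 - 126*w^3*y^3 + 12*w^3*y^2 - 72*w^3*y + 6*w^2*y^5 - 36*w^2*y^4 + 21*w^2*y^3 - 126*w^2*y^2 - 3*w*y^6 + 18*w*y^5 + 6*w*y^4 - 36*w*y^3 - w*y + w - 3*y^5 + 18*y^4 + y^2 - y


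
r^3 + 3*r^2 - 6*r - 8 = (r - 2)*(r + 1)*(r + 4)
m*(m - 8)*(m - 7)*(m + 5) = m^4 - 10*m^3 - 19*m^2 + 280*m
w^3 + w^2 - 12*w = w*(w - 3)*(w + 4)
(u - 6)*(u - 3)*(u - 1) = u^3 - 10*u^2 + 27*u - 18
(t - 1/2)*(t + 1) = t^2 + t/2 - 1/2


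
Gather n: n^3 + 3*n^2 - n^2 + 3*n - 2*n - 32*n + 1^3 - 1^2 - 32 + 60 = n^3 + 2*n^2 - 31*n + 28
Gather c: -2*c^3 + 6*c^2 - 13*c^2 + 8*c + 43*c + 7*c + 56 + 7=-2*c^3 - 7*c^2 + 58*c + 63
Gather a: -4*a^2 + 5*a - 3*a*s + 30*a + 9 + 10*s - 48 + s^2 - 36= -4*a^2 + a*(35 - 3*s) + s^2 + 10*s - 75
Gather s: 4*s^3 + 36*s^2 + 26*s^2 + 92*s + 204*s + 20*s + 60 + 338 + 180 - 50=4*s^3 + 62*s^2 + 316*s + 528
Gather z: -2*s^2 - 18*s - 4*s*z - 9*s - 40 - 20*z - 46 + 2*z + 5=-2*s^2 - 27*s + z*(-4*s - 18) - 81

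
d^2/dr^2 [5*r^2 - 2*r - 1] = 10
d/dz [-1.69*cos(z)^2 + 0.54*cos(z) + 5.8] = (3.38*cos(z) - 0.54)*sin(z)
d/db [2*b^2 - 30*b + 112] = 4*b - 30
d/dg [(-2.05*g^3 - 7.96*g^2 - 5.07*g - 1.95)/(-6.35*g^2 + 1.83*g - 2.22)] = (13.0175*g^4 - 7.503*g^3 - 33.1083*g^2 + 10.5774*g + 14.8239)/(40.3225*g^4 - 23.241*g^3 + 31.5429*g^2 - 8.1252*g + 4.9284)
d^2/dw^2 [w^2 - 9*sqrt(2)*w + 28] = 2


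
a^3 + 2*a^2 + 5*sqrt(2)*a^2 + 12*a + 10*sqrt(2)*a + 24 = (a + 2)*(a + 2*sqrt(2))*(a + 3*sqrt(2))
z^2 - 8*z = z*(z - 8)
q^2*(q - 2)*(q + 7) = q^4 + 5*q^3 - 14*q^2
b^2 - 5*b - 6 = (b - 6)*(b + 1)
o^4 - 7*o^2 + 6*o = o*(o - 2)*(o - 1)*(o + 3)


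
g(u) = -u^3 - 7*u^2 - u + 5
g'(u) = -3*u^2 - 14*u - 1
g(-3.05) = -28.69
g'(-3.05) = 13.79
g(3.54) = -130.62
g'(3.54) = -88.15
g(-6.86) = 5.27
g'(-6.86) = -46.14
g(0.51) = 2.54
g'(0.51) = -8.92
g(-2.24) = -16.64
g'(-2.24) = 15.31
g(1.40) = -12.86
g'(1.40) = -26.48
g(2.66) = -66.01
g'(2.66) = -59.47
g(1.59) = -18.31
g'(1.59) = -30.84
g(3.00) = -88.00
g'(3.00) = -70.00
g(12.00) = -2743.00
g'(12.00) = -601.00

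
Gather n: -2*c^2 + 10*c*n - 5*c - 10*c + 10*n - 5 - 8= -2*c^2 - 15*c + n*(10*c + 10) - 13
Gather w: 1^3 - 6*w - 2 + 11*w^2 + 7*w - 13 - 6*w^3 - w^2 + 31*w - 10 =-6*w^3 + 10*w^2 + 32*w - 24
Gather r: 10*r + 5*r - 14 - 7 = 15*r - 21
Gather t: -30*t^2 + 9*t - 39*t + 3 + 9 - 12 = -30*t^2 - 30*t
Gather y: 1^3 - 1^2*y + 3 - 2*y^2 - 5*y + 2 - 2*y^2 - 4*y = -4*y^2 - 10*y + 6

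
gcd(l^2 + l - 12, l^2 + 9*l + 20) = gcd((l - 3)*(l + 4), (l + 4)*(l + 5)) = l + 4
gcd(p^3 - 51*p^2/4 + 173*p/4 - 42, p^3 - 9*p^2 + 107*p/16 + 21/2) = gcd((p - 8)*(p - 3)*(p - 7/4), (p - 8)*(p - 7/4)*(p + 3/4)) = p^2 - 39*p/4 + 14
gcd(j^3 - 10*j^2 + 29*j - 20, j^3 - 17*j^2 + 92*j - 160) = j^2 - 9*j + 20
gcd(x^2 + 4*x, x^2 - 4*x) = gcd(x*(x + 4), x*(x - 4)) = x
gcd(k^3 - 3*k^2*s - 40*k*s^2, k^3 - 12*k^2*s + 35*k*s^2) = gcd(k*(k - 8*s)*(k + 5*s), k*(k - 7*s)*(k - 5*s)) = k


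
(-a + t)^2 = a^2 - 2*a*t + t^2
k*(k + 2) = k^2 + 2*k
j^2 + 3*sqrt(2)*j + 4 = (j + sqrt(2))*(j + 2*sqrt(2))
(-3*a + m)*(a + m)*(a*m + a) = -3*a^3*m - 3*a^3 - 2*a^2*m^2 - 2*a^2*m + a*m^3 + a*m^2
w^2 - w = w*(w - 1)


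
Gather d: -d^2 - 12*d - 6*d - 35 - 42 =-d^2 - 18*d - 77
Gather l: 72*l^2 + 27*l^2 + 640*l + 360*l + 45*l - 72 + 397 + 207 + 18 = 99*l^2 + 1045*l + 550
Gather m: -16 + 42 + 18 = 44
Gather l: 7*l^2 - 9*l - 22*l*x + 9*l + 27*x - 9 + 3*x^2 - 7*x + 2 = 7*l^2 - 22*l*x + 3*x^2 + 20*x - 7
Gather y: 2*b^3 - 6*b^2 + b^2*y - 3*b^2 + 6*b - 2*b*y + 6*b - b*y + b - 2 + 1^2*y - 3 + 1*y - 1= 2*b^3 - 9*b^2 + 13*b + y*(b^2 - 3*b + 2) - 6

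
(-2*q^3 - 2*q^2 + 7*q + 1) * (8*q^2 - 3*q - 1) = -16*q^5 - 10*q^4 + 64*q^3 - 11*q^2 - 10*q - 1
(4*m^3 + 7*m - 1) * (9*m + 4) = 36*m^4 + 16*m^3 + 63*m^2 + 19*m - 4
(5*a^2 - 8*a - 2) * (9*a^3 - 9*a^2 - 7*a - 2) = 45*a^5 - 117*a^4 + 19*a^3 + 64*a^2 + 30*a + 4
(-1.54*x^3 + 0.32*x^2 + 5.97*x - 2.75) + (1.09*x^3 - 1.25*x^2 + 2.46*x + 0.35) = -0.45*x^3 - 0.93*x^2 + 8.43*x - 2.4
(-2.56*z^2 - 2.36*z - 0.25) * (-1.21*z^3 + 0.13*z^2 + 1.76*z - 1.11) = 3.0976*z^5 + 2.5228*z^4 - 4.5099*z^3 - 1.3445*z^2 + 2.1796*z + 0.2775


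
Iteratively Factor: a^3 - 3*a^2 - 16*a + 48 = (a + 4)*(a^2 - 7*a + 12) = (a - 4)*(a + 4)*(a - 3)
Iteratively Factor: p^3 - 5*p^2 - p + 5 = (p - 5)*(p^2 - 1) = (p - 5)*(p + 1)*(p - 1)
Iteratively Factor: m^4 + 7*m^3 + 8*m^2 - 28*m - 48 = (m + 4)*(m^3 + 3*m^2 - 4*m - 12) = (m + 3)*(m + 4)*(m^2 - 4) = (m + 2)*(m + 3)*(m + 4)*(m - 2)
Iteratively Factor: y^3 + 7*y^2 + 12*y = (y + 3)*(y^2 + 4*y) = (y + 3)*(y + 4)*(y)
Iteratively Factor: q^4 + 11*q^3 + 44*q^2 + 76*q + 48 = (q + 3)*(q^3 + 8*q^2 + 20*q + 16) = (q + 3)*(q + 4)*(q^2 + 4*q + 4) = (q + 2)*(q + 3)*(q + 4)*(q + 2)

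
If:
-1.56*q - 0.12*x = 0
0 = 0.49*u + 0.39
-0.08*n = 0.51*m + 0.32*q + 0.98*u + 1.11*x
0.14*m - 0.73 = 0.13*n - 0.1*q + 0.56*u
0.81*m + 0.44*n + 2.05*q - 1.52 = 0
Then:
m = 1.91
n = -0.12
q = 0.01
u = -0.80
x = -0.17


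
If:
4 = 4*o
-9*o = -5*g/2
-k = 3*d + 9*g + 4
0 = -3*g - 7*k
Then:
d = -244/21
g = 18/5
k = -54/35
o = 1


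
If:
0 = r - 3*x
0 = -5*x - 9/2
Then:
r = -27/10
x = -9/10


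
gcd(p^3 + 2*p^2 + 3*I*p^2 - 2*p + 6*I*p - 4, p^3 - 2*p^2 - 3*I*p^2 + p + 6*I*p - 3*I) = 1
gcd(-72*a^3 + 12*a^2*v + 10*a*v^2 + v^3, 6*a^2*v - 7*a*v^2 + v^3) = 1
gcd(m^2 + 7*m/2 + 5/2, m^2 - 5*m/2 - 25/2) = m + 5/2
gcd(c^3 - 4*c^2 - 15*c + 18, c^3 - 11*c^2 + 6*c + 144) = c^2 - 3*c - 18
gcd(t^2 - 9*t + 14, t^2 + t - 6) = t - 2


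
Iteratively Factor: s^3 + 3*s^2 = (s + 3)*(s^2) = s*(s + 3)*(s)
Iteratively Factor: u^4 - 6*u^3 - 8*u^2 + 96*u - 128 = (u - 4)*(u^3 - 2*u^2 - 16*u + 32) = (u - 4)*(u - 2)*(u^2 - 16) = (u - 4)*(u - 2)*(u + 4)*(u - 4)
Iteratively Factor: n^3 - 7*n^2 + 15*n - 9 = (n - 3)*(n^2 - 4*n + 3) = (n - 3)*(n - 1)*(n - 3)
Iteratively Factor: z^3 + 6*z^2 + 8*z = (z + 2)*(z^2 + 4*z) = (z + 2)*(z + 4)*(z)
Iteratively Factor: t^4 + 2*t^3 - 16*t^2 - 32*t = (t)*(t^3 + 2*t^2 - 16*t - 32) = t*(t - 4)*(t^2 + 6*t + 8) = t*(t - 4)*(t + 2)*(t + 4)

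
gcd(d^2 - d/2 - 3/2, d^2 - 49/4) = 1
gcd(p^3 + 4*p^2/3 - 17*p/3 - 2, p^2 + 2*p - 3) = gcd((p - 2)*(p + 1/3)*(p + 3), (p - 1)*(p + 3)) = p + 3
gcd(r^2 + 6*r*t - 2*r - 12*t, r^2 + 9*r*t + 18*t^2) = r + 6*t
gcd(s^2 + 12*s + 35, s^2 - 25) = s + 5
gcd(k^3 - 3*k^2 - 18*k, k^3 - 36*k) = k^2 - 6*k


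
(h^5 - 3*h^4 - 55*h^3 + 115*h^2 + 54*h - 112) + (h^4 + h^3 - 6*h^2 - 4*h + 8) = h^5 - 2*h^4 - 54*h^3 + 109*h^2 + 50*h - 104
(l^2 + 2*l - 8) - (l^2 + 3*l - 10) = 2 - l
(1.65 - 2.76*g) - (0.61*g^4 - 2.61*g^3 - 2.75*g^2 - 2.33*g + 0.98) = -0.61*g^4 + 2.61*g^3 + 2.75*g^2 - 0.43*g + 0.67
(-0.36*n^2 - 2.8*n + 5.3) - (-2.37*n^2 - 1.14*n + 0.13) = 2.01*n^2 - 1.66*n + 5.17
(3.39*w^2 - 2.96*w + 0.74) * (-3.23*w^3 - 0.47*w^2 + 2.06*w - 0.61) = -10.9497*w^5 + 7.9675*w^4 + 5.9844*w^3 - 8.5133*w^2 + 3.33*w - 0.4514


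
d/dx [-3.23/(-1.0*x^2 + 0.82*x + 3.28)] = (2.6486 - 6.46*x)/(-1.0*x^2 + 0.82*x + 3.28)^2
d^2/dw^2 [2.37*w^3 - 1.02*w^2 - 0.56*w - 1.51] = 14.22*w - 2.04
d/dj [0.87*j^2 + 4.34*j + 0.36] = 1.74*j + 4.34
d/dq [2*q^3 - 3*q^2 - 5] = 6*q*(q - 1)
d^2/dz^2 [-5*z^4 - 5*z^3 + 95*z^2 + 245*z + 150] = -60*z^2 - 30*z + 190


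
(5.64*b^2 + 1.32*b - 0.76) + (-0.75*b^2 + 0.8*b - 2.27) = 4.89*b^2 + 2.12*b - 3.03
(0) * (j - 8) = 0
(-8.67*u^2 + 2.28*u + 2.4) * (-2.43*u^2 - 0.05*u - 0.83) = 21.0681*u^4 - 5.1069*u^3 + 1.2501*u^2 - 2.0124*u - 1.992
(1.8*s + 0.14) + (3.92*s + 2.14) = 5.72*s + 2.28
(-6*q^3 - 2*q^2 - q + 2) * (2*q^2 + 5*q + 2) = -12*q^5 - 34*q^4 - 24*q^3 - 5*q^2 + 8*q + 4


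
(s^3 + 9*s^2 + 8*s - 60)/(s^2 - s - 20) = (-s^3 - 9*s^2 - 8*s + 60)/(-s^2 + s + 20)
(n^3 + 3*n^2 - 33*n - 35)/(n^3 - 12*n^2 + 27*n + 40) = (n + 7)/(n - 8)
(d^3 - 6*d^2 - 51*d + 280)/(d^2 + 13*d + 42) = (d^2 - 13*d + 40)/(d + 6)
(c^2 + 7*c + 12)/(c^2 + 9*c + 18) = (c + 4)/(c + 6)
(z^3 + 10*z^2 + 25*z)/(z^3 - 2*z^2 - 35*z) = (z + 5)/(z - 7)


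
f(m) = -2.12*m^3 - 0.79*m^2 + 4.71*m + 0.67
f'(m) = -6.36*m^2 - 1.58*m + 4.71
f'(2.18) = -28.96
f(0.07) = 1.00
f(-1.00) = -2.71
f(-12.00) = 3493.75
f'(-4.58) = -121.46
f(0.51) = 2.59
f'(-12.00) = -892.17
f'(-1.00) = -0.07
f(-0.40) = -1.20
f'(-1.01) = -0.18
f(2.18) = -14.78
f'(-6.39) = -244.89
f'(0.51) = 2.25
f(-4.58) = 166.20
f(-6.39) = 491.46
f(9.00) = -1566.41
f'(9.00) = -524.67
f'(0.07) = 4.57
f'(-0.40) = 4.32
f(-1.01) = -2.71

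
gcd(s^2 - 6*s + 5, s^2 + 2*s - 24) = 1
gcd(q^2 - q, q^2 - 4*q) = q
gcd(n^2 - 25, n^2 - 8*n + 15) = n - 5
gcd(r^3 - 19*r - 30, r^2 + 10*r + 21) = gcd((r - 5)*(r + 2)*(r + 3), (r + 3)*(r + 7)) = r + 3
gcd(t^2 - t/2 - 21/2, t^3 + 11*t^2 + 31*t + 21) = t + 3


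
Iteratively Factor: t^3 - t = (t - 1)*(t^2 + t) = t*(t - 1)*(t + 1)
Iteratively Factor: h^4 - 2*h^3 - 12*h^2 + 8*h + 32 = (h - 4)*(h^3 + 2*h^2 - 4*h - 8) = (h - 4)*(h + 2)*(h^2 - 4) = (h - 4)*(h + 2)^2*(h - 2)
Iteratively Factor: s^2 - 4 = (s + 2)*(s - 2)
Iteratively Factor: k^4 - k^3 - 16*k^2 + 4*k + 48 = (k + 3)*(k^3 - 4*k^2 - 4*k + 16) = (k - 4)*(k + 3)*(k^2 - 4) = (k - 4)*(k + 2)*(k + 3)*(k - 2)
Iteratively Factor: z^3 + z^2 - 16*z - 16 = (z + 4)*(z^2 - 3*z - 4) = (z + 1)*(z + 4)*(z - 4)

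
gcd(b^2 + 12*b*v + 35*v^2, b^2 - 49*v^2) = b + 7*v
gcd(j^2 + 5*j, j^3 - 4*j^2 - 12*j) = j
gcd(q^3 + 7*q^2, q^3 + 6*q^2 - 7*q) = q^2 + 7*q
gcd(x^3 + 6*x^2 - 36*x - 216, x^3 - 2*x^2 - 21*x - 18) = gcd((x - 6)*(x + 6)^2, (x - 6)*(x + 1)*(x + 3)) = x - 6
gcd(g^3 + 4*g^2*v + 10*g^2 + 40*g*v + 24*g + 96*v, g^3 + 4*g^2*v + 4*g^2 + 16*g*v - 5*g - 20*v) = g + 4*v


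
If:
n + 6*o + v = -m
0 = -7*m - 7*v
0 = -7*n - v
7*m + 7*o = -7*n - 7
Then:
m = -42/47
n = -6/47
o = 1/47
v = 42/47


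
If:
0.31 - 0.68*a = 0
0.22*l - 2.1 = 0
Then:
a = 0.46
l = 9.55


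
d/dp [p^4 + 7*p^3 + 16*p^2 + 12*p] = 4*p^3 + 21*p^2 + 32*p + 12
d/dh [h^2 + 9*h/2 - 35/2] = 2*h + 9/2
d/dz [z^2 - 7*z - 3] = 2*z - 7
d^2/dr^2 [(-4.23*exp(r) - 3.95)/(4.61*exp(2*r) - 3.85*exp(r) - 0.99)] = (-89.896383*exp(4*r) - 410.859335*exp(3*r) + 94.487943*exp(2*r) - 114.53585*exp(r) + 10.909602)*exp(r)/(97.972181*exp(6*r) - 245.461755*exp(5*r) + 141.876438*exp(4*r) + 48.359465*exp(3*r) - 30.468042*exp(2*r) - 11.320155*exp(r) - 0.970299)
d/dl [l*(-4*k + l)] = -4*k + 2*l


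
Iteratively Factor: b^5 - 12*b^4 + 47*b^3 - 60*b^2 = (b - 5)*(b^4 - 7*b^3 + 12*b^2) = b*(b - 5)*(b^3 - 7*b^2 + 12*b) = b*(b - 5)*(b - 4)*(b^2 - 3*b) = b*(b - 5)*(b - 4)*(b - 3)*(b)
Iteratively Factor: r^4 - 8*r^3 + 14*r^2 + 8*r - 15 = (r - 3)*(r^3 - 5*r^2 - r + 5) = (r - 3)*(r + 1)*(r^2 - 6*r + 5) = (r - 3)*(r - 1)*(r + 1)*(r - 5)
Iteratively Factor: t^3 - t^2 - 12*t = (t + 3)*(t^2 - 4*t) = t*(t + 3)*(t - 4)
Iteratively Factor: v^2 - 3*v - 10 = (v + 2)*(v - 5)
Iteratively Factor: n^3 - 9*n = (n)*(n^2 - 9) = n*(n + 3)*(n - 3)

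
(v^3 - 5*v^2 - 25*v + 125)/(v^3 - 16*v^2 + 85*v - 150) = (v + 5)/(v - 6)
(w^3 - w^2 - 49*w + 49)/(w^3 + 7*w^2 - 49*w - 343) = (w - 1)/(w + 7)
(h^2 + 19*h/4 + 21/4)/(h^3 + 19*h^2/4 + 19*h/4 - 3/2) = (4*h + 7)/(4*h^2 + 7*h - 2)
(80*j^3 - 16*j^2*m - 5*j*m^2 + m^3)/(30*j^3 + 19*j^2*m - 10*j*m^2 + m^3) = (16*j^2 - m^2)/(6*j^2 + 5*j*m - m^2)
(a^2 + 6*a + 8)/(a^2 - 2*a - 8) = (a + 4)/(a - 4)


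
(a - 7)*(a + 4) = a^2 - 3*a - 28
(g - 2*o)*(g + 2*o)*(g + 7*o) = g^3 + 7*g^2*o - 4*g*o^2 - 28*o^3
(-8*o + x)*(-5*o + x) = 40*o^2 - 13*o*x + x^2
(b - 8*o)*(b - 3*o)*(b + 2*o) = b^3 - 9*b^2*o + 2*b*o^2 + 48*o^3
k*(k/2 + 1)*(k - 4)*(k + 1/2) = k^4/2 - 3*k^3/4 - 9*k^2/2 - 2*k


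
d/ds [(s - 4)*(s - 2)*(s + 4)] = 3*s^2 - 4*s - 16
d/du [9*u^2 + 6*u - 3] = 18*u + 6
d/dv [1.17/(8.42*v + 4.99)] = -9.8514/(8.42*v + 4.99)^2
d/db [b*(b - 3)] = 2*b - 3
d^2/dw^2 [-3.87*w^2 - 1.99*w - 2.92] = -7.74000000000000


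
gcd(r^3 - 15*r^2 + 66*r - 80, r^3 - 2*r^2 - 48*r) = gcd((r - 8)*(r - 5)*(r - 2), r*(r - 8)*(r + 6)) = r - 8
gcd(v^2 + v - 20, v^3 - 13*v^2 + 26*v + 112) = 1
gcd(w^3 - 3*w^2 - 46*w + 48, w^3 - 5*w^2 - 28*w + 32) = w^2 - 9*w + 8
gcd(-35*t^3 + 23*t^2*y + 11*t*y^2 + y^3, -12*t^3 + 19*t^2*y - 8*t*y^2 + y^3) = -t + y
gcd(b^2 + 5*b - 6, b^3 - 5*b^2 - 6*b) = 1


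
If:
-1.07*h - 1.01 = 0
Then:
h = -0.94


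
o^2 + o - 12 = (o - 3)*(o + 4)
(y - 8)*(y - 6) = y^2 - 14*y + 48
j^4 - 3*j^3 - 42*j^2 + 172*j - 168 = (j - 6)*(j - 2)^2*(j + 7)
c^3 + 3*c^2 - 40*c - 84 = (c - 6)*(c + 2)*(c + 7)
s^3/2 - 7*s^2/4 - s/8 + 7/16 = (s/2 + 1/4)*(s - 7/2)*(s - 1/2)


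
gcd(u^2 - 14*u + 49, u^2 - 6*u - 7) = u - 7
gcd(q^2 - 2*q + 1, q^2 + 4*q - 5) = q - 1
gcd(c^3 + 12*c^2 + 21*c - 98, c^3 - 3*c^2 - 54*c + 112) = c^2 + 5*c - 14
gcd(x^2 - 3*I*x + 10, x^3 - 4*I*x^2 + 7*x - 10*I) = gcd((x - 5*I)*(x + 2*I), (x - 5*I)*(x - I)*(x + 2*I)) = x^2 - 3*I*x + 10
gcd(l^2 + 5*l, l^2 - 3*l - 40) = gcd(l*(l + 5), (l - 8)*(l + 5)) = l + 5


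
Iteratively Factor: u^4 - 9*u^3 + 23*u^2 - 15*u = (u - 5)*(u^3 - 4*u^2 + 3*u) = (u - 5)*(u - 3)*(u^2 - u) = (u - 5)*(u - 3)*(u - 1)*(u)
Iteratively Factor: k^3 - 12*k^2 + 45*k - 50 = (k - 2)*(k^2 - 10*k + 25) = (k - 5)*(k - 2)*(k - 5)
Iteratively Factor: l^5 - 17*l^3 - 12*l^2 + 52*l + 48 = (l + 2)*(l^4 - 2*l^3 - 13*l^2 + 14*l + 24) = (l - 2)*(l + 2)*(l^3 - 13*l - 12) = (l - 2)*(l + 2)*(l + 3)*(l^2 - 3*l - 4) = (l - 4)*(l - 2)*(l + 2)*(l + 3)*(l + 1)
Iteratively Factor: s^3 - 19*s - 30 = (s - 5)*(s^2 + 5*s + 6) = (s - 5)*(s + 2)*(s + 3)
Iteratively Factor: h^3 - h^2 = (h - 1)*(h^2) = h*(h - 1)*(h)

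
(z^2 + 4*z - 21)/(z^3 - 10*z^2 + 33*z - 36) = (z + 7)/(z^2 - 7*z + 12)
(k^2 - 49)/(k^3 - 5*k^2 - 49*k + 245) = 1/(k - 5)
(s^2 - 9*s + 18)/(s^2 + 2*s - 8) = (s^2 - 9*s + 18)/(s^2 + 2*s - 8)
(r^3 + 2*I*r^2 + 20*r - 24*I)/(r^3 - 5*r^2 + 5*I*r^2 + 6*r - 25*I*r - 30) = (r^2 - 4*I*r - 4)/(r^2 - r*(5 + I) + 5*I)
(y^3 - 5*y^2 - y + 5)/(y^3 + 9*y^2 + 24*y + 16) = (y^2 - 6*y + 5)/(y^2 + 8*y + 16)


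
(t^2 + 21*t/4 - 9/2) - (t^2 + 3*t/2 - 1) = 15*t/4 - 7/2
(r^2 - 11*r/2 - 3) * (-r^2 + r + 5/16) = -r^4 + 13*r^3/2 - 35*r^2/16 - 151*r/32 - 15/16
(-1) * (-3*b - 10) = 3*b + 10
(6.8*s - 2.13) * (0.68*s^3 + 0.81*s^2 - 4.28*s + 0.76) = 4.624*s^4 + 4.0596*s^3 - 30.8293*s^2 + 14.2844*s - 1.6188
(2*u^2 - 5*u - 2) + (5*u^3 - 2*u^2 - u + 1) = 5*u^3 - 6*u - 1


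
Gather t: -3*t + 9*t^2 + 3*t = 9*t^2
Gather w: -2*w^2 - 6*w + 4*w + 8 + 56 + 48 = -2*w^2 - 2*w + 112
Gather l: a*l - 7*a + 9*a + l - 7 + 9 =2*a + l*(a + 1) + 2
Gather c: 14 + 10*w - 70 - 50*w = -40*w - 56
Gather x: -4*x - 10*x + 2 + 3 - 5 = -14*x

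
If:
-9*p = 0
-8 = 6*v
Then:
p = 0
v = -4/3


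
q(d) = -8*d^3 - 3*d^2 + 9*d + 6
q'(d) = -24*d^2 - 6*d + 9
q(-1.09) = 2.99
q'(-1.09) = -12.97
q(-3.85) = 383.42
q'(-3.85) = -323.64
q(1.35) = -7.00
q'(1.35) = -42.84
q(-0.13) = 4.80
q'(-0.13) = 9.37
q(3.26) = -273.71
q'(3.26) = -265.62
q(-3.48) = 275.50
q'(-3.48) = -260.77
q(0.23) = 7.81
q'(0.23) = 6.35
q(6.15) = -1912.98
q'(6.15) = -935.64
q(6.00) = -1776.00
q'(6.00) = -891.00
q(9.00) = -5988.00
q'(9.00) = -1989.00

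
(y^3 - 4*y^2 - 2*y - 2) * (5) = 5*y^3 - 20*y^2 - 10*y - 10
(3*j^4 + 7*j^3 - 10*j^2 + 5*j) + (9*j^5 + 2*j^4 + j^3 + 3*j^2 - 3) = 9*j^5 + 5*j^4 + 8*j^3 - 7*j^2 + 5*j - 3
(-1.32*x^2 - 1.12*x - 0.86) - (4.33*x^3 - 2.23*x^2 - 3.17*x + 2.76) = -4.33*x^3 + 0.91*x^2 + 2.05*x - 3.62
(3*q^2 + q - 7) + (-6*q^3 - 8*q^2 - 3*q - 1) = -6*q^3 - 5*q^2 - 2*q - 8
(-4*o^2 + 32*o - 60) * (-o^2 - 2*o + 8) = 4*o^4 - 24*o^3 - 36*o^2 + 376*o - 480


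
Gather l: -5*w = -5*w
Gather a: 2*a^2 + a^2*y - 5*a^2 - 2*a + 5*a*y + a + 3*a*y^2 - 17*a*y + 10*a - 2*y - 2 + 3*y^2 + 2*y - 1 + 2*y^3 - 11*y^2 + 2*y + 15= a^2*(y - 3) + a*(3*y^2 - 12*y + 9) + 2*y^3 - 8*y^2 + 2*y + 12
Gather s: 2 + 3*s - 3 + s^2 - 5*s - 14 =s^2 - 2*s - 15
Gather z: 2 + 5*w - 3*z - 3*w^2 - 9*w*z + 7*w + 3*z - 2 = -3*w^2 - 9*w*z + 12*w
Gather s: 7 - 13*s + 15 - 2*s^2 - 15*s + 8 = -2*s^2 - 28*s + 30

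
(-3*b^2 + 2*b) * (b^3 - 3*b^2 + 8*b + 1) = -3*b^5 + 11*b^4 - 30*b^3 + 13*b^2 + 2*b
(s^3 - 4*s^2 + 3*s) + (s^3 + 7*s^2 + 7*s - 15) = 2*s^3 + 3*s^2 + 10*s - 15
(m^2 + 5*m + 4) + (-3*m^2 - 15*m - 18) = -2*m^2 - 10*m - 14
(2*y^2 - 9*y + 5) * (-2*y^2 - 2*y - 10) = -4*y^4 + 14*y^3 - 12*y^2 + 80*y - 50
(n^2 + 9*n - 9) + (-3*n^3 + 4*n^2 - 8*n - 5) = -3*n^3 + 5*n^2 + n - 14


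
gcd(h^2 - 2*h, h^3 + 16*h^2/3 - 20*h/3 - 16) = h - 2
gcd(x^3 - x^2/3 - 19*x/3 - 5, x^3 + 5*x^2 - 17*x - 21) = x^2 - 2*x - 3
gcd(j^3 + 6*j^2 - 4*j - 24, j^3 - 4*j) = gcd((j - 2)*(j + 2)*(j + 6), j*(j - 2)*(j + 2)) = j^2 - 4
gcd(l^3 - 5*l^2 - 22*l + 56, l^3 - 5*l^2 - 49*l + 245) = l - 7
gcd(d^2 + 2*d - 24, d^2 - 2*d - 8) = d - 4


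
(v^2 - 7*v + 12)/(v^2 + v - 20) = (v - 3)/(v + 5)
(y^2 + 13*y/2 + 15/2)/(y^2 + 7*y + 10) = (y + 3/2)/(y + 2)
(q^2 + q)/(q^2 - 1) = q/(q - 1)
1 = 1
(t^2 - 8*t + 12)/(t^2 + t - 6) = (t - 6)/(t + 3)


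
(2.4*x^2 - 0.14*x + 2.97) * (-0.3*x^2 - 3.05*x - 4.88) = -0.72*x^4 - 7.278*x^3 - 12.176*x^2 - 8.3753*x - 14.4936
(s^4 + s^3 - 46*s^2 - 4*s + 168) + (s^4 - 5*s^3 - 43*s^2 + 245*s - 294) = 2*s^4 - 4*s^3 - 89*s^2 + 241*s - 126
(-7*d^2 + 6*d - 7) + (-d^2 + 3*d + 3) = -8*d^2 + 9*d - 4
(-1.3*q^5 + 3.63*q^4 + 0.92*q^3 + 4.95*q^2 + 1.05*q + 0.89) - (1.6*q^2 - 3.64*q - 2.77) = -1.3*q^5 + 3.63*q^4 + 0.92*q^3 + 3.35*q^2 + 4.69*q + 3.66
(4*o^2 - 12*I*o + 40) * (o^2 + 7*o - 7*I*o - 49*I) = 4*o^4 + 28*o^3 - 40*I*o^3 - 44*o^2 - 280*I*o^2 - 308*o - 280*I*o - 1960*I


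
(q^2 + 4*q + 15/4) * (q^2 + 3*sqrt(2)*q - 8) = q^4 + 4*q^3 + 3*sqrt(2)*q^3 - 17*q^2/4 + 12*sqrt(2)*q^2 - 32*q + 45*sqrt(2)*q/4 - 30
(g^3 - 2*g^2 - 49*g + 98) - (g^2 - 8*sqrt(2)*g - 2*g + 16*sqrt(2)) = g^3 - 3*g^2 - 47*g + 8*sqrt(2)*g - 16*sqrt(2) + 98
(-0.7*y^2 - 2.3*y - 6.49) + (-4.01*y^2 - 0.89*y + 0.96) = -4.71*y^2 - 3.19*y - 5.53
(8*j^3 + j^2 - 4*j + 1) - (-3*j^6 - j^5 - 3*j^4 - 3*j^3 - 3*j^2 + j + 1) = 3*j^6 + j^5 + 3*j^4 + 11*j^3 + 4*j^2 - 5*j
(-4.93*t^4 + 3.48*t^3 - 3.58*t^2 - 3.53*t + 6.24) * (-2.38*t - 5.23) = 11.7334*t^5 + 17.5015*t^4 - 9.68*t^3 + 27.1248*t^2 + 3.6107*t - 32.6352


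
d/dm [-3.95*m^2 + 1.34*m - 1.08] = 1.34 - 7.9*m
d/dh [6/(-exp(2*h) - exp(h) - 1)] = (12*exp(h) + 6)*exp(h)/(exp(2*h) + exp(h) + 1)^2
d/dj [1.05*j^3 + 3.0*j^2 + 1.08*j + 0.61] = 3.15*j^2 + 6.0*j + 1.08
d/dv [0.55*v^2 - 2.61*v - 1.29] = 1.1*v - 2.61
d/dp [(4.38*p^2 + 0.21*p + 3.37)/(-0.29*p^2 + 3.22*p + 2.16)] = (14.1645*p^2 + 20.8762*p - 10.3978)/(0.0841*p^4 - 1.8676*p^3 + 9.1156*p^2 + 13.9104*p + 4.6656)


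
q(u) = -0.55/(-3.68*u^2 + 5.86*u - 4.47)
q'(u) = -0.55*(7.36*u - 5.86)/(-3.68*u^2 + 5.86*u - 4.47)^2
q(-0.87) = 0.04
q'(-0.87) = 0.04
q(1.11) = 0.22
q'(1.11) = -0.20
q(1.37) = 0.16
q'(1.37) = -0.21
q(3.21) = 0.02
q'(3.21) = -0.02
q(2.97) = 0.03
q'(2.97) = -0.02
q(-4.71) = 0.00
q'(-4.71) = 0.00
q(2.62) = 0.04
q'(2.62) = -0.04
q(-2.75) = 0.01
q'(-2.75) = 0.01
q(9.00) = 0.00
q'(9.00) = -0.00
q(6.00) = 0.01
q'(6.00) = -0.00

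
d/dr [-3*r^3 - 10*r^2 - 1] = r*(-9*r - 20)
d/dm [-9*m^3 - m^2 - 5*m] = -27*m^2 - 2*m - 5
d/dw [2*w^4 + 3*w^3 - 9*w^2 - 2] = w*(8*w^2 + 9*w - 18)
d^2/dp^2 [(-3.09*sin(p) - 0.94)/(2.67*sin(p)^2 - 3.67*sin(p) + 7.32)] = (22.028301*sin(p)^5 + 57.0832649999999*sin(p)^4 - 434.042676*sin(p)^3 - 18.022178*sin(p)^2 + 608.441124*sin(p) - 154.600052)/(2.67*sin(p)^2 - 3.67*sin(p) + 7.32)^3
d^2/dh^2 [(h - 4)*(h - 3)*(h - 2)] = 6*h - 18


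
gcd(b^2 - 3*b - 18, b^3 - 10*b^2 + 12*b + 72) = b - 6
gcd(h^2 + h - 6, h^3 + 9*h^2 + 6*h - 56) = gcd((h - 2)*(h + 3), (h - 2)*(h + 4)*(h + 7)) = h - 2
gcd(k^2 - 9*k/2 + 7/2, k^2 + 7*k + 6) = 1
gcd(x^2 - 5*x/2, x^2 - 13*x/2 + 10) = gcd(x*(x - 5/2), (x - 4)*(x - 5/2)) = x - 5/2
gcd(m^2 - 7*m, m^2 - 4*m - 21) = m - 7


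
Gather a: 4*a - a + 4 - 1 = 3*a + 3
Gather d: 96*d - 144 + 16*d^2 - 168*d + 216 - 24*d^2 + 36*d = -8*d^2 - 36*d + 72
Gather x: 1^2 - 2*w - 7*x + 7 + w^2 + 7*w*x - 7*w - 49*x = w^2 - 9*w + x*(7*w - 56) + 8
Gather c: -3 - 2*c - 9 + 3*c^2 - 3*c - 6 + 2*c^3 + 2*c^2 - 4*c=2*c^3 + 5*c^2 - 9*c - 18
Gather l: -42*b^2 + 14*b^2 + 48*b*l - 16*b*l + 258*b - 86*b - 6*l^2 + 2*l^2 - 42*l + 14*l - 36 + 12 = -28*b^2 + 172*b - 4*l^2 + l*(32*b - 28) - 24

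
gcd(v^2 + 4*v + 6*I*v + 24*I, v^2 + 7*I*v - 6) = v + 6*I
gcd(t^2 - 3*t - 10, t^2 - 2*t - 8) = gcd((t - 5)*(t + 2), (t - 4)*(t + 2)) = t + 2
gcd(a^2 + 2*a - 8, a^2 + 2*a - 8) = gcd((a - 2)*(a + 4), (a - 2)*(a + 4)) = a^2 + 2*a - 8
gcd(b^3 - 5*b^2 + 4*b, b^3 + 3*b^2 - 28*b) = b^2 - 4*b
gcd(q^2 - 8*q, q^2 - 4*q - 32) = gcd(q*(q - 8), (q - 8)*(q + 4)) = q - 8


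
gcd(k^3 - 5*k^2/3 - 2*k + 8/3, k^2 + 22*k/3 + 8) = k + 4/3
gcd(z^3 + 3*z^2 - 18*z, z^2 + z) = z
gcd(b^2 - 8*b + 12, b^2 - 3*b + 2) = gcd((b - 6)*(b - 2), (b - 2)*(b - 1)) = b - 2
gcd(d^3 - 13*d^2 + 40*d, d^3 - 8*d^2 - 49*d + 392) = d - 8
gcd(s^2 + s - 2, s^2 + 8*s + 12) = s + 2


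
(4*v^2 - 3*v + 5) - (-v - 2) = 4*v^2 - 2*v + 7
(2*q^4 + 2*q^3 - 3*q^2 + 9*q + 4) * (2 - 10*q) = -20*q^5 - 16*q^4 + 34*q^3 - 96*q^2 - 22*q + 8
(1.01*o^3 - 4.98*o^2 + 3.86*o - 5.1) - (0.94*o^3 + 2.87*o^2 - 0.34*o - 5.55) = 0.0700000000000001*o^3 - 7.85*o^2 + 4.2*o + 0.45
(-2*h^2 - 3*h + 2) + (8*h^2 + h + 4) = 6*h^2 - 2*h + 6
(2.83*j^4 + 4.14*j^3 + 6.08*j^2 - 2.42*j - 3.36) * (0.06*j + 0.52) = 0.1698*j^5 + 1.72*j^4 + 2.5176*j^3 + 3.0164*j^2 - 1.46*j - 1.7472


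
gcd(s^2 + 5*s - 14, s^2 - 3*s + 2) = s - 2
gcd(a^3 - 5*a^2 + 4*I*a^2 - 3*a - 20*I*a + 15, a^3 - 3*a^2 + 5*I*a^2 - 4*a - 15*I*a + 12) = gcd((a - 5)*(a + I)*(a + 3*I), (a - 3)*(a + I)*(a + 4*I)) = a + I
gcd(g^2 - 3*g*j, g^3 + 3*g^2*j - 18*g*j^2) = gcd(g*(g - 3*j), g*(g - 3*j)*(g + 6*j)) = g^2 - 3*g*j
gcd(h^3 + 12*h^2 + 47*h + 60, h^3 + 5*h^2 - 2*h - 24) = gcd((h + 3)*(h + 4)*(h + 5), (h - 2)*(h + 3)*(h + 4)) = h^2 + 7*h + 12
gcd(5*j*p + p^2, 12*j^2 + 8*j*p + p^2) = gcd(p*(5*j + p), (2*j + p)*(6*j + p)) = 1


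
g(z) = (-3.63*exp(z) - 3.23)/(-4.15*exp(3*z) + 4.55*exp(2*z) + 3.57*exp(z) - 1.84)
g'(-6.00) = 0.01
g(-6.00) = 1.77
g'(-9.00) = 0.00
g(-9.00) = 1.76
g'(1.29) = -0.36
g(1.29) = 0.13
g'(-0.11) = 0.84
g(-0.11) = -3.20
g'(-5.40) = 0.02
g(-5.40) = 1.78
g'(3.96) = -0.00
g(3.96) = 0.00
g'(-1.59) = 5.10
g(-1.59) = 4.14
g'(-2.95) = 0.38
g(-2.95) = 2.08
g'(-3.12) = 0.31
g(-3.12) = 2.03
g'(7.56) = -0.00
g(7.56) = 0.00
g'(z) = (-3.63*exp(z) - 3.23)*(12.45*exp(3*z) - 9.1*exp(2*z) - 3.57*exp(z))/(-4.15*exp(3*z) + 4.55*exp(2*z) + 3.57*exp(z) - 1.84)^2 - 3.63*exp(z)/(-4.15*exp(3*z) + 4.55*exp(2*z) + 3.57*exp(z) - 1.84) = (-30.129*exp(3*z) - 23.697*exp(2*z) + 29.393*exp(z) + 18.2103)*exp(z)/(17.2225*exp(6*z) - 37.765*exp(5*z) - 8.9285*exp(4*z) + 47.759*exp(3*z) - 3.9991*exp(2*z) - 13.1376*exp(z) + 3.3856)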